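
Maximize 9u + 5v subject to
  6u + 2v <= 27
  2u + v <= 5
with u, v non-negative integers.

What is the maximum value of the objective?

25

(u,v)=(0,5) is feasible, giving 25.
(u,v)=(0,4) is feasible, giving 20.
No feasible integer point exceeds 25.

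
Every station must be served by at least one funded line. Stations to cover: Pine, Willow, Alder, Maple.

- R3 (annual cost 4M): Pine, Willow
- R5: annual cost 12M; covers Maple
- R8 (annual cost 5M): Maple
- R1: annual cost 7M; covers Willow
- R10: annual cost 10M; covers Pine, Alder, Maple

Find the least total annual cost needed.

This is a weighted set-cover instance.
The greedy cost-per-new-station heuristic would pick R3, R8, and R10 for 19, but a cheaper cover exists.
Choose R3 and R10: together they cover Pine, Willow, Alder, Maple — every station.
Total annual cost: 4 + 10 = 14.
No cover costs less than 14.

14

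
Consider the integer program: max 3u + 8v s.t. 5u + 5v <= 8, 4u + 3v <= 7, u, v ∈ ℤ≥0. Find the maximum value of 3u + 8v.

The continuous relaxation peaks at (0, 1.6) with value 12.80; rounding to a feasible lattice point costs some objective.
(u,v)=(0,1): 5·0+5·1=5≤8, 4·0+3·1=3≤7, objective 8.
(u,v)=(1,0): 5·1+5·0=5≤8, 4·1+3·0=4≤7, objective 3.
No feasible integer point exceeds 8.

8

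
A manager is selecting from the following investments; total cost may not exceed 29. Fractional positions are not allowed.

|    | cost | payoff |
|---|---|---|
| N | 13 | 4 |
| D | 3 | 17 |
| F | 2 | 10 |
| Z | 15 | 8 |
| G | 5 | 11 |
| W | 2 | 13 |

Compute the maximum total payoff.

59

Take D, F, Z, G, and W: cost 3 + 2 + 15 + 5 + 2 = 27 ≤ 29, payoff 17 + 10 + 8 + 11 + 13 = 59.
No other feasible combination does better.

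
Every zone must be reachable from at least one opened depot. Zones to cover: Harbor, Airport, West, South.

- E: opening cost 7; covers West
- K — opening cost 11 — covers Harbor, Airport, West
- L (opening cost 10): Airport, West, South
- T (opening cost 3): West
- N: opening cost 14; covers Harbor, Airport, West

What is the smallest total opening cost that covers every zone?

21

This is a weighted set-cover instance.
The greedy cost-per-new-zone heuristic would pick T, L, and K for 24, but a cheaper cover exists.
Choose K and L: together they cover Harbor, Airport, West, South — every zone.
Total opening cost: 11 + 10 = 21.
No cover costs less than 21.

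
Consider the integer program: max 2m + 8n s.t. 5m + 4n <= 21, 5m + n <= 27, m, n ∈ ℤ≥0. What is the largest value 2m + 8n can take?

(m,n)=(0,5) is feasible, giving 40.
(m,n)=(1,4) is feasible, giving 34.
Maximum is 40 at (m,n)=(0,5).

40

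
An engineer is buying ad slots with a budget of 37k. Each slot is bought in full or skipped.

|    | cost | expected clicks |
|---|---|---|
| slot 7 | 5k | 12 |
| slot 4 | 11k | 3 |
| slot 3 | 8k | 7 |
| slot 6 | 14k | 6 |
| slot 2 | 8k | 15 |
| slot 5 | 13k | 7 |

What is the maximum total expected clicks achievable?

41

slot 7 + slot 3 + slot 2 + slot 5: cost 5 + 8 + 8 + 13 = 34 ≤ 37, expected clicks 12 + 7 + 15 + 7 = 41.
slot 7 + slot 3 + slot 6 + slot 2: cost 5 + 8 + 14 + 8 = 35 ≤ 37, expected clicks 12 + 7 + 6 + 15 = 40.
Best is slot 7, slot 3, slot 2, and slot 5 with total expected clicks 41.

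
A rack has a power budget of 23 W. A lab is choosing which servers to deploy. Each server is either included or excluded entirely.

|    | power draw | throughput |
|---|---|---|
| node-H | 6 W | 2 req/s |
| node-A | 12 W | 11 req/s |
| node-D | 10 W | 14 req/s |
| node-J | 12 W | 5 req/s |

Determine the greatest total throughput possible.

Treat it as a binary knapsack problem.
Take node-A and node-D: power draw 12 + 10 = 22 ≤ 23, throughput 11 + 14 = 25.
No other feasible combination does better.

25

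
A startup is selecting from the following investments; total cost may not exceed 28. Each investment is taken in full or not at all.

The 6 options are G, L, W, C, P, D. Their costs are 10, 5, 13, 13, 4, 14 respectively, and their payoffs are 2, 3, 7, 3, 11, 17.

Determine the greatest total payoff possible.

G + P + D: cost 10 + 4 + 14 = 28 ≤ 28, payoff 2 + 11 + 17 = 30.
L + P + D: cost 5 + 4 + 14 = 23 ≤ 28, payoff 3 + 11 + 17 = 31.
Best is L, P, and D with total payoff 31.

31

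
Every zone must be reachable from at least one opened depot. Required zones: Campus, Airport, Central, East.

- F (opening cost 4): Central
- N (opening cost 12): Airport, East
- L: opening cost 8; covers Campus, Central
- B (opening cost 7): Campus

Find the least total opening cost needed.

20

The greedy cost-per-new-zone heuristic would pick F, N, and B for 23, but a cheaper cover exists.
Choose N and L: together they cover Campus, Airport, Central, East — every zone.
Total opening cost: 12 + 8 = 20.
No cover costs less than 20.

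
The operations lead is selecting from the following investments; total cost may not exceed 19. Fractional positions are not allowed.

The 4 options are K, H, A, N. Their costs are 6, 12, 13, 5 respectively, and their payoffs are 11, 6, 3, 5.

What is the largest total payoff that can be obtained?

17

K + A: cost 6 + 13 = 19 ≤ 19, payoff 11 + 3 = 14.
K + N: cost 6 + 5 = 11 ≤ 19, payoff 11 + 5 = 16.
K + H: cost 6 + 12 = 18 ≤ 19, payoff 11 + 6 = 17.
Best is K and H with total payoff 17.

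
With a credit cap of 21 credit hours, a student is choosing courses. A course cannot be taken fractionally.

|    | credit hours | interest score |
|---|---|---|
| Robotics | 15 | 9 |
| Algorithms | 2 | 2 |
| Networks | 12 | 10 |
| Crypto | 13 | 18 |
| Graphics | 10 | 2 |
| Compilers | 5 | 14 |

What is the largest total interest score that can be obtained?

34

Allowing fractional choices, the relaxed optimum would be about 34.8, but courses are indivisible.
Algorithms + Networks + Compilers: credit hours 2 + 12 + 5 = 19 ≤ 21, interest score 2 + 10 + 14 = 26.
Crypto + Compilers: credit hours 13 + 5 = 18 ≤ 21, interest score 18 + 14 = 32.
Algorithms + Crypto + Compilers: credit hours 2 + 13 + 5 = 20 ≤ 21, interest score 2 + 18 + 14 = 34.
Best is Algorithms, Crypto, and Compilers with total interest score 34.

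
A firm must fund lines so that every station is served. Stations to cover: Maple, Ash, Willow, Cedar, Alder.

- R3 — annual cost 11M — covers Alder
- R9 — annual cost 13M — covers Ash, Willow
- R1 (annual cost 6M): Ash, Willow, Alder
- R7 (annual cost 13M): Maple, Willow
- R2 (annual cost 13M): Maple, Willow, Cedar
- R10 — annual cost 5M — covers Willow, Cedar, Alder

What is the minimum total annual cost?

This is a weighted set-cover instance.
The greedy cost-per-new-station heuristic would pick R10, R1, and R7 for 24, but a cheaper cover exists.
Choose R1 and R2: together they cover Maple, Ash, Willow, Cedar, Alder — every station.
Total annual cost: 6 + 13 = 19.
No cover costs less than 19.

19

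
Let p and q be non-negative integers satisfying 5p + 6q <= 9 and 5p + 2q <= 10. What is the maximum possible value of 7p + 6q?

7

(p,q)=(1,0): 5·1+6·0=5≤9, 5·1+2·0=5≤10, objective 7.
(p,q)=(0,1): 5·0+6·1=6≤9, 5·0+2·1=2≤10, objective 6.
The best lattice point is (1,0), giving 7.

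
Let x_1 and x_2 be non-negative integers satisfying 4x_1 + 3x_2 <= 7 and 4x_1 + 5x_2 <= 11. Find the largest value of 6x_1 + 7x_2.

Relaxing integrality, the LP optimum is 15.50 at (x_1,x_2) = (0.25, 2), which is not an integer point.
(x_1,x_2)=(0,2): 4·0+3·2=6≤7, 4·0+5·2=10≤11, objective 14.
(x_1,x_2)=(1,1): 4·1+3·1=7≤7, 4·1+5·1=9≤11, objective 13.
The best lattice point is (0,2), giving 14.

14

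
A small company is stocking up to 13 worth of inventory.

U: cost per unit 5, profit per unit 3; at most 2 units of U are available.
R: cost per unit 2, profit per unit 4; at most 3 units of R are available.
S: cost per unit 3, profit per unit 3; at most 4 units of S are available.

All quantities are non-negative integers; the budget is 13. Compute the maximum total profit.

18

2×R and 3×S: cost 13 ≤ 13, profit 2·4 + 3·3 = 17.
3×R and 2×S: cost 12 ≤ 13, profit 3·4 + 2·3 = 18.
Best is 18.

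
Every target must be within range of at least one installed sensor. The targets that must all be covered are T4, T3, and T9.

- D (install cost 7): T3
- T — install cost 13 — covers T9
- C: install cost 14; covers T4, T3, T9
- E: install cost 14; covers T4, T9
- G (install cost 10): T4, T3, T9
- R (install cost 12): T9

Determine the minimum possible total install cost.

This is a weighted set-cover instance.
G alone covers T4, T3, T9 — every target.
Total install cost: 10.

10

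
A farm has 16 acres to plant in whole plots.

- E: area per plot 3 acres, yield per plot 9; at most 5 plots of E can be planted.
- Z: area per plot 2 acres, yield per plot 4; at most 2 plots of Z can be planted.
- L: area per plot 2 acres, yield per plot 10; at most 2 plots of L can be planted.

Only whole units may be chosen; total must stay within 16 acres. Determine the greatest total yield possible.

4×E and 2×L: area 16 ≤ 16, yield 4·9 + 2·10 = 56.
3×E, 1×Z, and 2×L: area 15 ≤ 16, yield 3·9 + 1·4 + 2·10 = 51.
Best is 56.

56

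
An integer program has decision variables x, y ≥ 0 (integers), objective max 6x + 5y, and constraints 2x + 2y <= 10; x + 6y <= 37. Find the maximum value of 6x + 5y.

(x,y)=(5,0): 2·5+2·0=10≤10, 1·5+6·0=5≤37, objective 30.
(x,y)=(4,1): 2·4+2·1=10≤10, 1·4+6·1=10≤37, objective 29.
(x,y)=(4,0): 2·4+2·0=8≤10, 1·4+6·0=4≤37, objective 24.
Maximum is 30 at (x,y)=(5,0).

30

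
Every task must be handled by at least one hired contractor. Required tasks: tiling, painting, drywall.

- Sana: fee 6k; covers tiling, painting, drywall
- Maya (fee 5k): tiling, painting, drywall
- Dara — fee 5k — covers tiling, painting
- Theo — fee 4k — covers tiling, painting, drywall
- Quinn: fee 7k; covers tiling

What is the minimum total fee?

4

Theo alone covers tiling, painting, drywall — every task.
Total fee: 4.
No cover costs less than 4.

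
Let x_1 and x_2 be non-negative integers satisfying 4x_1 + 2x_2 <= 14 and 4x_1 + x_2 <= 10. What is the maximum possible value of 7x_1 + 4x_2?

(x_1,x_2)=(0,7): 4·0+2·7=14≤14, 4·0+1·7=7≤10, objective 28.
(x_1,x_2)=(0,6): 4·0+2·6=12≤14, 4·0+1·6=6≤10, objective 24.
Maximum is 28 at (x_1,x_2)=(0,7).

28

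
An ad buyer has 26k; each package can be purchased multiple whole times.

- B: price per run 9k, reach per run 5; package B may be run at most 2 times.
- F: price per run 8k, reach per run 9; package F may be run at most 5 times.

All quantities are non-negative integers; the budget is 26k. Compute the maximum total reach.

27

This is a bounded integer knapsack.
F has the best ratio (9/8); taking only F gives at most 3×9 = 27 (stopped by the price limit).
Optimal: 3×F: price 24 ≤ 26, reach 3·9 = 27.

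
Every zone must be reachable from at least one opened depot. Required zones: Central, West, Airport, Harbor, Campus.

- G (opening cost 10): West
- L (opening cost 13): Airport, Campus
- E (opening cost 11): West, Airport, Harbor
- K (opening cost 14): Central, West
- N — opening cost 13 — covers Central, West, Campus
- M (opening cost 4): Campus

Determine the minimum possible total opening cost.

The greedy cost-per-new-zone heuristic would pick E, M, and N for 28, but a cheaper cover exists.
Choose E and N: together they cover Central, West, Airport, Harbor, Campus — every zone.
Total opening cost: 11 + 13 = 24.
No cover costs less than 24.

24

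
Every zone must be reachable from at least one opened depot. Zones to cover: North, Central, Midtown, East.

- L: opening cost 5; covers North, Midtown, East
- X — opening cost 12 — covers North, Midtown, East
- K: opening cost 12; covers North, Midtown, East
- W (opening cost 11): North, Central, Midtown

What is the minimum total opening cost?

Choose L and W: together they cover North, Central, Midtown, East — every zone.
Total opening cost: 5 + 11 = 16.
No cover costs less than 16.

16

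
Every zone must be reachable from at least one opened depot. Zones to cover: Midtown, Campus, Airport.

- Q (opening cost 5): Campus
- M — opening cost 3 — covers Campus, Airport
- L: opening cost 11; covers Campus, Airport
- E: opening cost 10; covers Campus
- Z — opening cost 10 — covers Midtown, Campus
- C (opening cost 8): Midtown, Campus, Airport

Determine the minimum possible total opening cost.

8

C alone covers Midtown, Campus, Airport — every zone.
Total opening cost: 8.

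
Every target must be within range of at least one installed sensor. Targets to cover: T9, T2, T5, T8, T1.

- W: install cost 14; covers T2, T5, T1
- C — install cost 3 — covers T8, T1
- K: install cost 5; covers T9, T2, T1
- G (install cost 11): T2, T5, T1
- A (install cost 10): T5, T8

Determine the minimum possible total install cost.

15

The greedy cost-per-new-target heuristic would pick C, K, and A for 18, but a cheaper cover exists.
Choose K and A: together they cover T9, T2, T5, T8, T1 — every target.
Total install cost: 5 + 10 = 15.
No cover costs less than 15.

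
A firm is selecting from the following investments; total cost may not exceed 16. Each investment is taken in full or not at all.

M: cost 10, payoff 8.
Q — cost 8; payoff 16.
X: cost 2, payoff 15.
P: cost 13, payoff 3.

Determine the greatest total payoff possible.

31

M + X: cost 10 + 2 = 12 ≤ 16, payoff 8 + 15 = 23.
X + P: cost 2 + 13 = 15 ≤ 16, payoff 15 + 3 = 18.
Q + X: cost 8 + 2 = 10 ≤ 16, payoff 16 + 15 = 31.
Best is Q and X with total payoff 31.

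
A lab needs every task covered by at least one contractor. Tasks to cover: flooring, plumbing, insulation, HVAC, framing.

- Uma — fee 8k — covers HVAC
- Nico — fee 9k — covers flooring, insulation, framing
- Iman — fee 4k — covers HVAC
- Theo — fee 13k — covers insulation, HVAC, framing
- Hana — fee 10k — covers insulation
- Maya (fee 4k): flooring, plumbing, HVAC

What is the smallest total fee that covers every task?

13

Choose Nico and Maya: together they cover flooring, plumbing, insulation, HVAC, framing — every task.
Total fee: 9 + 4 = 13.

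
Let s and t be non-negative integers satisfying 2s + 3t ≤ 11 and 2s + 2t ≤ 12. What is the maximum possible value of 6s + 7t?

(s,t)=(4,1) is feasible, giving 31.
(s,t)=(5,0) is feasible, giving 30.
(s,t)=(3,1) is feasible, giving 25.
The best lattice point is (4,1), giving 31.

31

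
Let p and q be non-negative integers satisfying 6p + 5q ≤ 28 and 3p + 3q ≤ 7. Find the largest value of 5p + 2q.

Relaxing integrality, the LP optimum is 11.67 at (p,q) = (2.33, 0), which is not an integer point.
(p,q)=(2,0): 6·2+5·0=12≤28, 3·2+3·0=6≤7, objective 10.
(p,q)=(1,1): 6·1+5·1=11≤28, 3·1+3·1=6≤7, objective 7.
(p,q)=(1,0): 6·1+5·0=6≤28, 3·1+3·0=3≤7, objective 5.
The best lattice point is (2,0), giving 10.

10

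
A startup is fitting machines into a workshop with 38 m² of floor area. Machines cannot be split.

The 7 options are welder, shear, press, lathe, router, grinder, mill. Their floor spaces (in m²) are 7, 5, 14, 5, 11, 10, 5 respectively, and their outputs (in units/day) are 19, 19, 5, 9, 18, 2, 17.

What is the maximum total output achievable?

82

Take welder, shear, lathe, router, and mill: floor space 7 + 5 + 5 + 11 + 5 = 33 ≤ 38, output 19 + 19 + 9 + 18 + 17 = 82.
No other feasible combination does better.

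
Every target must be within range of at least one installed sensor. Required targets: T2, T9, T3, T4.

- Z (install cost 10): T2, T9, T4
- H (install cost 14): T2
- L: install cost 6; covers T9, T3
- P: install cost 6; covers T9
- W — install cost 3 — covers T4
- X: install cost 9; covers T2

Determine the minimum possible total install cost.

16

This is a weighted set-cover instance.
The greedy cost-per-new-target heuristic would pick L, W, and X for 18, but a cheaper cover exists.
Choose Z and L: together they cover T2, T9, T3, T4 — every target.
Total install cost: 10 + 6 = 16.
No cover costs less than 16.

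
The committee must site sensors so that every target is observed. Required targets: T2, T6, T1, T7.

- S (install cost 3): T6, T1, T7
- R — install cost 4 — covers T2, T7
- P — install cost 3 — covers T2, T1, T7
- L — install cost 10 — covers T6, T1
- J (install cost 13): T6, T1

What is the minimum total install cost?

6

This is an integer covering problem.
Choose S and P: together they cover T2, T6, T1, T7 — every target.
Total install cost: 3 + 3 = 6.
No cover costs less than 6.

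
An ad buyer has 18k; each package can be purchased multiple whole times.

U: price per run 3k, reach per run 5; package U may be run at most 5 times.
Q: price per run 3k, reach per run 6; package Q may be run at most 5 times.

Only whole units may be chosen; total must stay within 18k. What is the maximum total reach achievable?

This is a bounded integer knapsack.
Q has the best ratio (6/3); taking only Q gives at most 5×6 = 30 (stopped by the supply cap of 5).
Mixing does better — 1×U and 5×Q: price 18 ≤ 18, reach 1·5 + 5·6 = 35.

35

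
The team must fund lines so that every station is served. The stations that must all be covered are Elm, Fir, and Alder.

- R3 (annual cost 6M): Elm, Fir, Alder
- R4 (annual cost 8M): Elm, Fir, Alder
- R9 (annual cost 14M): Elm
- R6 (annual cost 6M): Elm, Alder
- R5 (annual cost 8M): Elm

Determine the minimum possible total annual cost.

This is an integer covering problem.
R3 alone covers Elm, Fir, Alder — every station.
Total annual cost: 6.
No cover costs less than 6.

6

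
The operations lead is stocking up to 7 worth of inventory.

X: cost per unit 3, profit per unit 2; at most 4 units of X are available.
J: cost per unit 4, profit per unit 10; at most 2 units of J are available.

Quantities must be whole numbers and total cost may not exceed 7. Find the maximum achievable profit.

J has the best ratio (10/4); taking only J gives at most 1×10 = 10 (stopped by the cost limit).
Mixing does better — 1×X and 1×J: cost 7 ≤ 7, profit 1·2 + 1·10 = 12.

12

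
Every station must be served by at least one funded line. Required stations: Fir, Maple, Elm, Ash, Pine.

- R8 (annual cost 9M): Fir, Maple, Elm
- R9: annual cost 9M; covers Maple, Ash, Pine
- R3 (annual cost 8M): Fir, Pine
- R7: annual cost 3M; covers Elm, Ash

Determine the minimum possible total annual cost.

18

Choose R8 and R9: together they cover Fir, Maple, Elm, Ash, Pine — every station.
Total annual cost: 9 + 9 = 18.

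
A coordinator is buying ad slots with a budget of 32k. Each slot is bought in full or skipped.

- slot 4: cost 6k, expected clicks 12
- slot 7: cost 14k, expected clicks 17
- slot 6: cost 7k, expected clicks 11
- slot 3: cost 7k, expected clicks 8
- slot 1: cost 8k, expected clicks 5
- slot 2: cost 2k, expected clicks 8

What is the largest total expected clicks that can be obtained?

slot 4 + slot 7 + slot 3 + slot 2: cost 6 + 14 + 7 + 2 = 29 ≤ 32, expected clicks 12 + 17 + 8 + 8 = 45.
slot 4 + slot 7 + slot 6 + slot 2: cost 6 + 14 + 7 + 2 = 29 ≤ 32, expected clicks 12 + 17 + 11 + 8 = 48.
slot 7 + slot 6 + slot 3 + slot 2: cost 14 + 7 + 7 + 2 = 30 ≤ 32, expected clicks 17 + 11 + 8 + 8 = 44.
Best is slot 4, slot 7, slot 6, and slot 2 with total expected clicks 48.

48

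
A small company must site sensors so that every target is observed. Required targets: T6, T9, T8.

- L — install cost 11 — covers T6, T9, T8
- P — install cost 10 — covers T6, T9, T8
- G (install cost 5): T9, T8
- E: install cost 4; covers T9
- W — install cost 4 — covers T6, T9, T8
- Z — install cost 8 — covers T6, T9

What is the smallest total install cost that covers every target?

W alone covers T6, T9, T8 — every target.
Total install cost: 4.
No cover costs less than 4.

4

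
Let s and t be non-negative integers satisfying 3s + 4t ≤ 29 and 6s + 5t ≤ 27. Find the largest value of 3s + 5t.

The continuous relaxation peaks at (0, 5.4) with value 27.00; rounding to a feasible lattice point costs some objective.
(s,t)=(0,5) is feasible, giving 25.
(s,t)=(1,4) is feasible, giving 23.
(s,t)=(0,4) is feasible, giving 20.
No feasible integer point exceeds 25.

25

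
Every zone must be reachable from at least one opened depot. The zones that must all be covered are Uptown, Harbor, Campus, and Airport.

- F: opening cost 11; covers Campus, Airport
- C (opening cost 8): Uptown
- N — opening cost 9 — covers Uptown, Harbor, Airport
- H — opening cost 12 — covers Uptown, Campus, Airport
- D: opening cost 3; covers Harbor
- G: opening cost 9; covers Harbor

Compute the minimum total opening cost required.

This is an integer covering problem.
The greedy cost-per-new-zone heuristic would pick N and F for 20, but a cheaper cover exists.
Choose H and D: together they cover Uptown, Harbor, Campus, Airport — every zone.
Total opening cost: 12 + 3 = 15.
No cover costs less than 15.

15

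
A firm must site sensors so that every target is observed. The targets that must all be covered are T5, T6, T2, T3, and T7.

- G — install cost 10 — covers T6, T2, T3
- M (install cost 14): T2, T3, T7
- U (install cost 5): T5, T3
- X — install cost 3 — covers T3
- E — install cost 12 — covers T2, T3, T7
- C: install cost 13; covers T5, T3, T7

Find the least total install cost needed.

23

The greedy cost-per-new-target heuristic would pick U, G, and E for 27, but a cheaper cover exists.
Choose G and C: together they cover T5, T6, T2, T3, T7 — every target.
Total install cost: 10 + 13 = 23.
No cover costs less than 23.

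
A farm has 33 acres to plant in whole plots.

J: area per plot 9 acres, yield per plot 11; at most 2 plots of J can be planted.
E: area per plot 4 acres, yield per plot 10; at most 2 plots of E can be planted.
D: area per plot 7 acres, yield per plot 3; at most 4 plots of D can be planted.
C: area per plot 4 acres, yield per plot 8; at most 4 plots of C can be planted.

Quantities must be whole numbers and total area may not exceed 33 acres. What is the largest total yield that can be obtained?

E has the best ratio (10/4); taking only E gives at most 2×10 = 20 (stopped by the supply cap of 2).
Mixing does better — 1×J, 2×E, and 4×C: area 33 ≤ 33, yield 1·11 + 2·10 + 4·8 = 63.

63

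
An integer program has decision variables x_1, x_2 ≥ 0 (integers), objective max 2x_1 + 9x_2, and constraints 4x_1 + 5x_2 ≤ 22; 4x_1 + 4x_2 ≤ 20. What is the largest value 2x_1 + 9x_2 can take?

Relaxing integrality, the LP optimum is 39.60 at (x_1,x_2) = (0, 4.4), which is not an integer point.
(x_1,x_2)=(0,4): 4·0+5·4=20≤22, 4·0+4·4=16≤20, objective 36.
(x_1,x_2)=(1,3): 4·1+5·3=19≤22, 4·1+4·3=16≤20, objective 29.
No feasible integer point exceeds 36.

36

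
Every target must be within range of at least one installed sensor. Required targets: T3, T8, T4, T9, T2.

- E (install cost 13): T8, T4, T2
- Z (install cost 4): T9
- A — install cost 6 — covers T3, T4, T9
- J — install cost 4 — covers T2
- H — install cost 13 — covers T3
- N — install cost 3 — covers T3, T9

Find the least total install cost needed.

16

The greedy cost-per-new-target heuristic would pick N, J, A, and E for 26, but a cheaper cover exists.
Choose E and N: together they cover T3, T8, T4, T9, T2 — every target.
Total install cost: 13 + 3 = 16.
No cover costs less than 16.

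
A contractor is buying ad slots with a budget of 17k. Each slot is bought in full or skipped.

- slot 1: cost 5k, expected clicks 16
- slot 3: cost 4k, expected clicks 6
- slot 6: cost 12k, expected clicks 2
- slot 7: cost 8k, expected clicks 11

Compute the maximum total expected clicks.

33

slot 1 + slot 7: cost 5 + 8 = 13 ≤ 17, expected clicks 16 + 11 = 27.
slot 1 + slot 3 + slot 7: cost 5 + 4 + 8 = 17 ≤ 17, expected clicks 16 + 6 + 11 = 33.
slot 1 + slot 3: cost 5 + 4 = 9 ≤ 17, expected clicks 16 + 6 = 22.
Best is slot 1, slot 3, and slot 7 with total expected clicks 33.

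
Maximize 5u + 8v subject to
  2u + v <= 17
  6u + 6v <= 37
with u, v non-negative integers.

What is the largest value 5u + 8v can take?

Relaxing integrality, the LP optimum is 49.33 at (u,v) = (0, 6.17), which is not an integer point.
(u,v)=(0,6): 2·0+1·6=6≤17, 6·0+6·6=36≤37, objective 48.
(u,v)=(1,5): 2·1+1·5=7≤17, 6·1+6·5=36≤37, objective 45.
(u,v)=(0,5): 2·0+1·5=5≤17, 6·0+6·5=30≤37, objective 40.
The best lattice point is (0,6), giving 48.

48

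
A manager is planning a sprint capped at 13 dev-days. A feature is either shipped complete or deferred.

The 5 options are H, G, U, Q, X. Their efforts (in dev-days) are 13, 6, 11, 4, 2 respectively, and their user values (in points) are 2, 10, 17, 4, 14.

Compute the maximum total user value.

Allowing fractional choices, the relaxed optimum would be about 31.7, but features are indivisible.
G + Q + X: effort 6 + 4 + 2 = 12 ≤ 13, user value 10 + 4 + 14 = 28.
U + X: effort 11 + 2 = 13 ≤ 13, user value 17 + 14 = 31.
Best is U and X with total user value 31.

31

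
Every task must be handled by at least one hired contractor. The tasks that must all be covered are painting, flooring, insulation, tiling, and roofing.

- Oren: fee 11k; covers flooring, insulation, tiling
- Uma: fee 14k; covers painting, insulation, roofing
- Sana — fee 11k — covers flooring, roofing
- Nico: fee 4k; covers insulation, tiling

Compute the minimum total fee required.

Choose Oren and Uma: together they cover painting, flooring, insulation, tiling, roofing — every task.
Total fee: 11 + 14 = 25.

25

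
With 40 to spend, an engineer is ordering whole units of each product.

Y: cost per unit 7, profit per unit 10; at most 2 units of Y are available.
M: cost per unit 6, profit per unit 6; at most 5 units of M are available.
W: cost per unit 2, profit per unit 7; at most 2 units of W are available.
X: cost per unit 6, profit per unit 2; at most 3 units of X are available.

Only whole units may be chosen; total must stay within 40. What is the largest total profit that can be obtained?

52

Take 2×Y, 3×M, and 2×W: cost 36 ≤ 40, profit 2·10 + 3·6 + 2·7 = 52.
W has the best ratio (7/2) and is taken to its limit of 2; remaining capacity is filled optimally with the others.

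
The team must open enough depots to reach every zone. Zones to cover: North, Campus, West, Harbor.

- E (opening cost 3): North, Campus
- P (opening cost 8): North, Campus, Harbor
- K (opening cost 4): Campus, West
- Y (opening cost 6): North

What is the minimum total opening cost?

This is an integer covering problem.
The greedy cost-per-new-zone heuristic would pick E, K, and P for 15, but a cheaper cover exists.
Choose P and K: together they cover North, Campus, West, Harbor — every zone.
Total opening cost: 8 + 4 = 12.
No cover costs less than 12.

12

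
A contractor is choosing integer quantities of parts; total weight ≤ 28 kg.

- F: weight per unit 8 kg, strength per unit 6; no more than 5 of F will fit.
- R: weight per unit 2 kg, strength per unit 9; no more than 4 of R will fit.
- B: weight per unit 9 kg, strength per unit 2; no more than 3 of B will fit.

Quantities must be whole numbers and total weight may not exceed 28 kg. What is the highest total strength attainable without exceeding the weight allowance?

48

Take 2×F and 4×R: weight 24 ≤ 28, strength 2·6 + 4·9 = 48.
R has the best ratio (9/2) and is taken to its limit of 4; remaining capacity is filled optimally with the others.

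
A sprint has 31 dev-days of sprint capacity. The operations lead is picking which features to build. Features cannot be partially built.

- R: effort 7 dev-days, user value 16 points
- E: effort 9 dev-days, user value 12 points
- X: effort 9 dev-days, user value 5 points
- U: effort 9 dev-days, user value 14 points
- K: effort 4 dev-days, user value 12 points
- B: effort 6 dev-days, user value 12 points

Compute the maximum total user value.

Allowing fractional choices, the relaxed optimum would be about 60.7, but features are indivisible.
R + E + U + K: effort 7 + 9 + 9 + 4 = 29 ≤ 31, user value 16 + 12 + 14 + 12 = 54.
R + E + U + B: effort 7 + 9 + 9 + 6 = 31 ≤ 31, user value 16 + 12 + 14 + 12 = 54.
R + U + K + B: effort 7 + 9 + 4 + 6 = 26 ≤ 31, user value 16 + 14 + 12 + 12 = 54.
The maximum user value is 54; one optimal choice is R, U, K, and B.

54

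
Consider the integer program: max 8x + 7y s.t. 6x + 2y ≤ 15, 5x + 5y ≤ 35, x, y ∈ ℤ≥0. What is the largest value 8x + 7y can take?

(x,y)=(0,7) is feasible, giving 49.
(x,y)=(0,6) is feasible, giving 42.
(x,y)=(0,5) is feasible, giving 35.
The best lattice point is (0,7), giving 49.

49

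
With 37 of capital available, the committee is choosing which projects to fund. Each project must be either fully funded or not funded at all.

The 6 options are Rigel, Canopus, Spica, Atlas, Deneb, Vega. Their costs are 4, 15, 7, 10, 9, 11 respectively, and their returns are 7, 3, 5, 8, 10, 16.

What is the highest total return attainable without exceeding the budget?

Allowing fractional choices, the relaxed optimum would be about 43.1, but projects are indivisible.
Spica + Atlas + Deneb + Vega: cost 7 + 10 + 9 + 11 = 37 ≤ 37, return 5 + 8 + 10 + 16 = 39.
Rigel + Atlas + Deneb + Vega: cost 4 + 10 + 9 + 11 = 34 ≤ 37, return 7 + 8 + 10 + 16 = 41.
Best is Rigel, Atlas, Deneb, and Vega with total return 41.

41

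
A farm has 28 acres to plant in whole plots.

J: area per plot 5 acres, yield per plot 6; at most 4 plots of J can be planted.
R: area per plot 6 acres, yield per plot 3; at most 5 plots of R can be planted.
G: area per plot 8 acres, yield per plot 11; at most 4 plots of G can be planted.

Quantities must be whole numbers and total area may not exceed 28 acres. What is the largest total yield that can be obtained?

35

G has the best ratio (11/8); taking only G gives at most 3×11 = 33 (stopped by the area limit).
Mixing does better — 4×J and 1×G: area 28 ≤ 28, yield 4·6 + 1·11 = 35.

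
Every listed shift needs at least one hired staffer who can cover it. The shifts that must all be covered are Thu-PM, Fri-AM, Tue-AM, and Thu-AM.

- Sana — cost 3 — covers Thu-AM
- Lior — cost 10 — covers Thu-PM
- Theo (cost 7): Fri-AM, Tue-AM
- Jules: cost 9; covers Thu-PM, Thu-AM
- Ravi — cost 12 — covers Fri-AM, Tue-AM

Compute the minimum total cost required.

16

Choose Theo and Jules: together they cover Thu-PM, Fri-AM, Tue-AM, Thu-AM — every shift.
Total cost: 7 + 9 = 16.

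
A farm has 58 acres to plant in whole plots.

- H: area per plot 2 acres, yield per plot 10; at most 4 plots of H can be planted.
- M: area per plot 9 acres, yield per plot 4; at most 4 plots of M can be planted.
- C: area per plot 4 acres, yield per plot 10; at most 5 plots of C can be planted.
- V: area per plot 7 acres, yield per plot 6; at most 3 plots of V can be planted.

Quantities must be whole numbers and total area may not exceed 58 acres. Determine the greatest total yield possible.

112

Take 4×H, 1×M, 5×C, and 3×V: area 58 ≤ 58, yield 4·10 + 1·4 + 5·10 + 3·6 = 112.
H has the best ratio (10/2) and is taken to its limit of 4; remaining capacity is filled optimally with the others.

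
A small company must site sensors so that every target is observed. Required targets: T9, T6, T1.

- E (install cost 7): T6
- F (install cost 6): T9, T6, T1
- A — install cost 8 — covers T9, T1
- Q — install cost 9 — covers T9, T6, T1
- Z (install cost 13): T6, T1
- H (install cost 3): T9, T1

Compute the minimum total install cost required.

The greedy cost-per-new-target heuristic would pick H and F for 9, but a cheaper cover exists.
F alone covers T9, T6, T1 — every target.
Total install cost: 6.
No cover costs less than 6.

6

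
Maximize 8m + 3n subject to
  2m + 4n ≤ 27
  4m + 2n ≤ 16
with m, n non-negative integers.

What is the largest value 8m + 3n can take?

(m,n)=(4,0): 2·4+4·0=8≤27, 4·4+2·0=16≤16, objective 32.
(m,n)=(3,1): 2·3+4·1=10≤27, 4·3+2·1=14≤16, objective 27.
(m,n)=(3,0): 2·3+4·0=6≤27, 4·3+2·0=12≤16, objective 24.
Maximum is 32 at (m,n)=(4,0).

32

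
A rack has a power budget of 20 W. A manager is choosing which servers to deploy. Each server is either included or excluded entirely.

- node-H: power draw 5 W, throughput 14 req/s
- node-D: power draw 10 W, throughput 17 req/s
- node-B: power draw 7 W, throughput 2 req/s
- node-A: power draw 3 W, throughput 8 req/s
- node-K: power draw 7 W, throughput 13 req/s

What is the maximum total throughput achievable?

39

Allowing fractional choices, the relaxed optimum would be about 43.5, but servers are indivisible.
node-D + node-A + node-K: power draw 10 + 3 + 7 = 20 ≤ 20, throughput 17 + 8 + 13 = 38.
node-H + node-D + node-A: power draw 5 + 10 + 3 = 18 ≤ 20, throughput 14 + 17 + 8 = 39.
Best is node-H, node-D, and node-A with total throughput 39.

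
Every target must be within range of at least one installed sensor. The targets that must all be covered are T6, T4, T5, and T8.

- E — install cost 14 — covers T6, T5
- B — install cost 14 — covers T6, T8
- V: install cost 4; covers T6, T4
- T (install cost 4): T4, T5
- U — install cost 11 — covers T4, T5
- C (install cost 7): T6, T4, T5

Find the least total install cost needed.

18

The greedy cost-per-new-target heuristic would pick V, T, and B for 22, but a cheaper cover exists.
Choose B and T: together they cover T6, T4, T5, T8 — every target.
Total install cost: 14 + 4 = 18.
No cover costs less than 18.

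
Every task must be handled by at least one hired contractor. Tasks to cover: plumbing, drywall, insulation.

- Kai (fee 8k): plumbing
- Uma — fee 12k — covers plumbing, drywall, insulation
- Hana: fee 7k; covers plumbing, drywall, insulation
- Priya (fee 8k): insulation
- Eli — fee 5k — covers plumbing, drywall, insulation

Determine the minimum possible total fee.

5

This is an integer covering problem.
Eli alone covers plumbing, drywall, insulation — every task.
Total fee: 5.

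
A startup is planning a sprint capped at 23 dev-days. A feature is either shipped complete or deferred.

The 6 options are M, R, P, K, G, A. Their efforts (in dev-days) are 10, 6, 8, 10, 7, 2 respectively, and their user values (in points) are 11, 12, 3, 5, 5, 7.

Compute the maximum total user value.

M + R + A: effort 10 + 6 + 2 = 18 ≤ 23, user value 11 + 12 + 7 = 30.
M + R + G: effort 10 + 6 + 7 = 23 ≤ 23, user value 11 + 12 + 5 = 28.
R + P + G + A: effort 6 + 8 + 7 + 2 = 23 ≤ 23, user value 12 + 3 + 5 + 7 = 27.
Best is M, R, and A with total user value 30.

30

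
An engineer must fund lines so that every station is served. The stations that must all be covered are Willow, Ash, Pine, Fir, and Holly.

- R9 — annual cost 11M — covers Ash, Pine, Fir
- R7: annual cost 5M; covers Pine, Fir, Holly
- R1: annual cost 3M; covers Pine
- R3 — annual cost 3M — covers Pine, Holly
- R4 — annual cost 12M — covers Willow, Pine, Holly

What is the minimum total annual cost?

The greedy cost-per-new-station heuristic would pick R3, R7, R9, and R4 for 31, but a cheaper cover exists.
Choose R9 and R4: together they cover Willow, Ash, Pine, Fir, Holly — every station.
Total annual cost: 11 + 12 = 23.
No cover costs less than 23.

23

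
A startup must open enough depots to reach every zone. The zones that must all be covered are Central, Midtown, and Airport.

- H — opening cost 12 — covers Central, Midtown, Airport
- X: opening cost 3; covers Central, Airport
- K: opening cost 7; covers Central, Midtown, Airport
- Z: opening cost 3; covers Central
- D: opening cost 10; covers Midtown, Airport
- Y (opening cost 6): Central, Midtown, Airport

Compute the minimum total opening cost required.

6

The greedy cost-per-new-zone heuristic would pick X and Y for 9, but a cheaper cover exists.
Y alone covers Central, Midtown, Airport — every zone.
Total opening cost: 6.
No cover costs less than 6.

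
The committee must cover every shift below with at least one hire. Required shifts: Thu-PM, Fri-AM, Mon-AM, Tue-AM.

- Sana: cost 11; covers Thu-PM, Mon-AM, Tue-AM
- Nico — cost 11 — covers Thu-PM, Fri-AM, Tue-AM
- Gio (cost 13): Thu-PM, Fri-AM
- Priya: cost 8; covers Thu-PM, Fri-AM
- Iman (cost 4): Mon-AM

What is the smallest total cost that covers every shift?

15

The greedy cost-per-new-shift heuristic would pick Sana and Priya for 19, but a cheaper cover exists.
Choose Nico and Iman: together they cover Thu-PM, Fri-AM, Mon-AM, Tue-AM — every shift.
Total cost: 11 + 4 = 15.
No cover costs less than 15.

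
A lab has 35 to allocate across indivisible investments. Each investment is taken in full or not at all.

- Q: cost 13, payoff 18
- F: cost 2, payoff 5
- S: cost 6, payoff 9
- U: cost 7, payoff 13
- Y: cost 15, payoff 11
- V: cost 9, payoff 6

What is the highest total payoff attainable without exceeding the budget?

46

Take Q, S, U, and V: cost 13 + 6 + 7 + 9 = 35 ≤ 35, payoff 18 + 9 + 13 + 6 = 46.
No other feasible combination does better.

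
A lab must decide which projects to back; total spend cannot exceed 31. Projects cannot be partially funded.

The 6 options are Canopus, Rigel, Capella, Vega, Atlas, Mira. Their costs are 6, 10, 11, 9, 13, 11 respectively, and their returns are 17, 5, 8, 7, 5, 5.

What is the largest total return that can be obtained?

32

Allowing fractional choices, the relaxed optimum would be about 34.5, but projects are indivisible.
Canopus + Rigel + Capella: cost 6 + 10 + 11 = 27 ≤ 31, return 17 + 5 + 8 = 30.
Canopus + Capella + Mira: cost 6 + 11 + 11 = 28 ≤ 31, return 17 + 8 + 5 = 30.
Canopus + Capella + Vega: cost 6 + 11 + 9 = 26 ≤ 31, return 17 + 8 + 7 = 32.
Best is Canopus, Capella, and Vega with total return 32.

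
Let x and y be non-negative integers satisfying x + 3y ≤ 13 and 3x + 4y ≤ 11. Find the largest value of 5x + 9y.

(x,y)=(1,2) is feasible, giving 23.
(x,y)=(2,1) is feasible, giving 19.
(x,y)=(0,2) is feasible, giving 18.
The best lattice point is (1,2), giving 23.

23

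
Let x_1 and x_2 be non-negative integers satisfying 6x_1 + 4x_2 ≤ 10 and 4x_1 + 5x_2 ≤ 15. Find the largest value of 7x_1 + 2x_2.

The continuous relaxation peaks at (1.67, 0) with value 11.67; rounding to a feasible lattice point costs some objective.
(x_1,x_2)=(1,1) is feasible, giving 9.
(x_1,x_2)=(1,0) is feasible, giving 7.
(x_1,x_2)=(0,2) is feasible, giving 4.
(x_1,x_2)=(0,1) is feasible, giving 2.
No feasible integer point exceeds 9.

9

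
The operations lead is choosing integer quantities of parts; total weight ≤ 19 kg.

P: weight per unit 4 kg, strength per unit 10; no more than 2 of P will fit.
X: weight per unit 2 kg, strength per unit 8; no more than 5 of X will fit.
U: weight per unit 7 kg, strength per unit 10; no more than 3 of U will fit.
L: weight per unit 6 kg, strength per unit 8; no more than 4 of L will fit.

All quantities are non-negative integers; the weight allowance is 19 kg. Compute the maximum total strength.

2×P and 5×X: weight 18 ≤ 19, strength 2·10 + 5·8 = 60.
1×P, 4×X, and 1×U: weight 19 ≤ 19, strength 1·10 + 4·8 + 1·10 = 52.
Best is 60.

60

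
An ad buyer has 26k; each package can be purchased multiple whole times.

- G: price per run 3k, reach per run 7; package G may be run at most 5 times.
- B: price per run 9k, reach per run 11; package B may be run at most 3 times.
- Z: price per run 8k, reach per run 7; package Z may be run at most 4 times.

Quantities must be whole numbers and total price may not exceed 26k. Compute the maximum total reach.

46

5×G and 1×B: price 24 ≤ 26, reach 5·7 + 1·11 = 46.
5×G and 1×Z: price 23 ≤ 26, reach 5·7 + 1·7 = 42.
Best is 46.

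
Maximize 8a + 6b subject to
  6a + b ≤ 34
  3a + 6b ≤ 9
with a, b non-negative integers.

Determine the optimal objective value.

(a,b)=(3,0): 6·3+1·0=18≤34, 3·3+6·0=9≤9, objective 24.
(a,b)=(2,0): 6·2+1·0=12≤34, 3·2+6·0=6≤9, objective 16.
No feasible integer point exceeds 24.

24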